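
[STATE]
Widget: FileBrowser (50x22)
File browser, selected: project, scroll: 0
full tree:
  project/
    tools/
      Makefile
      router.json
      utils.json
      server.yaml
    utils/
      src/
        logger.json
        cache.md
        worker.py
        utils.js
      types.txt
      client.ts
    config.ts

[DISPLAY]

> [-] project/                                    
    [+] tools/                                    
    [+] utils/                                    
    config.ts                                     
                                                  
                                                  
                                                  
                                                  
                                                  
                                                  
                                                  
                                                  
                                                  
                                                  
                                                  
                                                  
                                                  
                                                  
                                                  
                                                  
                                                  
                                                  


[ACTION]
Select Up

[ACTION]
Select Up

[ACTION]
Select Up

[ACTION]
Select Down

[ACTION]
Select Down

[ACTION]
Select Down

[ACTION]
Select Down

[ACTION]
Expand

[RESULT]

  [-] project/                                    
    [+] tools/                                    
    [+] utils/                                    
  > config.ts                                     
                                                  
                                                  
                                                  
                                                  
                                                  
                                                  
                                                  
                                                  
                                                  
                                                  
                                                  
                                                  
                                                  
                                                  
                                                  
                                                  
                                                  
                                                  


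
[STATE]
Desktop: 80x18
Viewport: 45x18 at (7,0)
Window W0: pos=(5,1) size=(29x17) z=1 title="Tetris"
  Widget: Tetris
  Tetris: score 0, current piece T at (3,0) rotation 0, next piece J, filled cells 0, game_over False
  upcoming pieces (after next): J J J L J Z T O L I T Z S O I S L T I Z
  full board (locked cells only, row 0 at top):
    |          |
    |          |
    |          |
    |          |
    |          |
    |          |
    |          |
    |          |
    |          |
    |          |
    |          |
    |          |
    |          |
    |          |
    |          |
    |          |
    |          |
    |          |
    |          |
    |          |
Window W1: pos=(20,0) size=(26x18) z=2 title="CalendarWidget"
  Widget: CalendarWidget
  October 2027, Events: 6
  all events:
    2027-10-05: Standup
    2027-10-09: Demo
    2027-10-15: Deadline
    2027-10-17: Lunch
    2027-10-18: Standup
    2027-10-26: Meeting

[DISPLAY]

             ┏━━━━━━━━━━━━━━━━━━━━━━━━┓      
━━━━━━━━━━━━━┃ CalendarWidget         ┃      
Tetris       ┠────────────────────────┨      
─────────────┃      October 2027      ┃      
         │Nex┃Mo Tu We Th Fr Sa Su    ┃      
         │█  ┃             1  2  3    ┃      
         │███┃ 4  5*  6  7  8  9* 10  ┃      
         │   ┃11 12 13 14 15* 16 17*  ┃      
         │   ┃18* 19 20 21 22 23 24   ┃      
         │   ┃25 26* 27 28 29 30 31   ┃      
         │Sco┃                        ┃      
         │0  ┃                        ┃      
         │   ┃                        ┃      
         │   ┃                        ┃      
         │   ┃                        ┃      
         │   ┃                        ┃      
         │   ┃                        ┃      
━━━━━━━━━━━━━┗━━━━━━━━━━━━━━━━━━━━━━━━┛      


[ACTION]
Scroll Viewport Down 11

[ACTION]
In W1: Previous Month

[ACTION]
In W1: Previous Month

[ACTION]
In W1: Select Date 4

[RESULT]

             ┏━━━━━━━━━━━━━━━━━━━━━━━━┓      
━━━━━━━━━━━━━┃ CalendarWidget         ┃      
Tetris       ┠────────────────────────┨      
─────────────┃      August 2027       ┃      
         │Nex┃Mo Tu We Th Fr Sa Su    ┃      
         │█  ┃                   1    ┃      
         │███┃ 2  3 [ 4]  5  6  7  8  ┃      
         │   ┃ 9 10 11 12 13 14 15    ┃      
         │   ┃16 17 18 19 20 21 22    ┃      
         │   ┃23 24 25 26 27 28 29    ┃      
         │Sco┃30 31                   ┃      
         │0  ┃                        ┃      
         │   ┃                        ┃      
         │   ┃                        ┃      
         │   ┃                        ┃      
         │   ┃                        ┃      
         │   ┃                        ┃      
━━━━━━━━━━━━━┗━━━━━━━━━━━━━━━━━━━━━━━━┛      


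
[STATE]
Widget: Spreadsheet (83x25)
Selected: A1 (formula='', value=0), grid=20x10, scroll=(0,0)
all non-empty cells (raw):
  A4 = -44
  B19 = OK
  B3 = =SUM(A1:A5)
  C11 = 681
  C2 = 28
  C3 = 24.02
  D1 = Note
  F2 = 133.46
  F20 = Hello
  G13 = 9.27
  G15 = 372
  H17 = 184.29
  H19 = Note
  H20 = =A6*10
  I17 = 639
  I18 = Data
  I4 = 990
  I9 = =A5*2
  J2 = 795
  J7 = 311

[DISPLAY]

A1:                                                                                
       A       B       C       D       E       F       G       H       I       J   
-----------------------------------------------------------------------------------
  1      [0]       0       0Note           0       0       0       0       0       
  2        0       0      28       0       0  133.46       0       0       0     79
  3        0     -44   24.02       0       0       0       0       0       0       
  4      -44       0       0       0       0       0       0       0     990       
  5        0       0       0       0       0       0       0       0       0       
  6        0       0       0       0       0       0       0       0       0       
  7        0       0       0       0       0       0       0       0       0     31
  8        0       0       0       0       0       0       0       0       0       
  9        0       0       0       0       0       0       0       0       0       
 10        0       0       0       0       0       0       0       0       0       
 11        0       0     681       0       0       0       0       0       0       
 12        0       0       0       0       0       0       0       0       0       
 13        0       0       0       0       0       0    9.27       0       0       
 14        0       0       0       0       0       0       0       0       0       
 15        0       0       0       0       0       0     372       0       0       
 16        0       0       0       0       0       0       0       0       0       
 17        0       0       0       0       0       0       0  184.29     639       
 18        0       0       0       0       0       0       0       0Data           
 19        0OK             0       0       0       0       0Note           0       
 20        0       0       0       0       0Hello          0       0       0       
                                                                                   
                                                                                   


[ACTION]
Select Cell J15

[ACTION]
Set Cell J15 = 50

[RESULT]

J15: 50                                                                            
       A       B       C       D       E       F       G       H       I       J   
-----------------------------------------------------------------------------------
  1        0       0       0Note           0       0       0       0       0       
  2        0       0      28       0       0  133.46       0       0       0     79
  3        0     -44   24.02       0       0       0       0       0       0       
  4      -44       0       0       0       0       0       0       0     990       
  5        0       0       0       0       0       0       0       0       0       
  6        0       0       0       0       0       0       0       0       0       
  7        0       0       0       0       0       0       0       0       0     31
  8        0       0       0       0       0       0       0       0       0       
  9        0       0       0       0       0       0       0       0       0       
 10        0       0       0       0       0       0       0       0       0       
 11        0       0     681       0       0       0       0       0       0       
 12        0       0       0       0       0       0       0       0       0       
 13        0       0       0       0       0       0    9.27       0       0       
 14        0       0       0       0       0       0       0       0       0       
 15        0       0       0       0       0       0     372       0       0    [50
 16        0       0       0       0       0       0       0       0       0       
 17        0       0       0       0       0       0       0  184.29     639       
 18        0       0       0       0       0       0       0       0Data           
 19        0OK             0       0       0       0       0Note           0       
 20        0       0       0       0       0Hello          0       0       0       
                                                                                   
                                                                                   


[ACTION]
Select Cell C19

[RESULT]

C19:                                                                               
       A       B       C       D       E       F       G       H       I       J   
-----------------------------------------------------------------------------------
  1        0       0       0Note           0       0       0       0       0       
  2        0       0      28       0       0  133.46       0       0       0     79
  3        0     -44   24.02       0       0       0       0       0       0       
  4      -44       0       0       0       0       0       0       0     990       
  5        0       0       0       0       0       0       0       0       0       
  6        0       0       0       0       0       0       0       0       0       
  7        0       0       0       0       0       0       0       0       0     31
  8        0       0       0       0       0       0       0       0       0       
  9        0       0       0       0       0       0       0       0       0       
 10        0       0       0       0       0       0       0       0       0       
 11        0       0     681       0       0       0       0       0       0       
 12        0       0       0       0       0       0       0       0       0       
 13        0       0       0       0       0       0    9.27       0       0       
 14        0       0       0       0       0       0       0       0       0       
 15        0       0       0       0       0       0     372       0       0      5
 16        0       0       0       0       0       0       0       0       0       
 17        0       0       0       0       0       0       0  184.29     639       
 18        0       0       0       0       0       0       0       0Data           
 19        0OK           [0]       0       0       0       0Note           0       
 20        0       0       0       0       0Hello          0       0       0       
                                                                                   
                                                                                   


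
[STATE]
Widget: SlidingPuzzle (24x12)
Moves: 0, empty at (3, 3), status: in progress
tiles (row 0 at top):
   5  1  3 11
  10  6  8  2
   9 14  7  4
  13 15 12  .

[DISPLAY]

┌────┬────┬────┬────┐   
│  5 │  1 │  3 │ 11 │   
├────┼────┼────┼────┤   
│ 10 │  6 │  8 │  2 │   
├────┼────┼────┼────┤   
│  9 │ 14 │  7 │  4 │   
├────┼────┼────┼────┤   
│ 13 │ 15 │ 12 │    │   
└────┴────┴────┴────┘   
Moves: 0                
                        
                        


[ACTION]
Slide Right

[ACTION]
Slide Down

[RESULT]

┌────┬────┬────┬────┐   
│  5 │  1 │  3 │ 11 │   
├────┼────┼────┼────┤   
│ 10 │  6 │  8 │  2 │   
├────┼────┼────┼────┤   
│  9 │ 14 │    │  4 │   
├────┼────┼────┼────┤   
│ 13 │ 15 │  7 │ 12 │   
└────┴────┴────┴────┘   
Moves: 2                
                        
                        


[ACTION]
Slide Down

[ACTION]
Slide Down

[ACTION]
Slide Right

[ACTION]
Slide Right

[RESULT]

┌────┬────┬────┬────┐   
│    │  5 │  1 │ 11 │   
├────┼────┼────┼────┤   
│ 10 │  6 │  3 │  2 │   
├────┼────┼────┼────┤   
│  9 │ 14 │  8 │  4 │   
├────┼────┼────┼────┤   
│ 13 │ 15 │  7 │ 12 │   
└────┴────┴────┴────┘   
Moves: 6                
                        
                        


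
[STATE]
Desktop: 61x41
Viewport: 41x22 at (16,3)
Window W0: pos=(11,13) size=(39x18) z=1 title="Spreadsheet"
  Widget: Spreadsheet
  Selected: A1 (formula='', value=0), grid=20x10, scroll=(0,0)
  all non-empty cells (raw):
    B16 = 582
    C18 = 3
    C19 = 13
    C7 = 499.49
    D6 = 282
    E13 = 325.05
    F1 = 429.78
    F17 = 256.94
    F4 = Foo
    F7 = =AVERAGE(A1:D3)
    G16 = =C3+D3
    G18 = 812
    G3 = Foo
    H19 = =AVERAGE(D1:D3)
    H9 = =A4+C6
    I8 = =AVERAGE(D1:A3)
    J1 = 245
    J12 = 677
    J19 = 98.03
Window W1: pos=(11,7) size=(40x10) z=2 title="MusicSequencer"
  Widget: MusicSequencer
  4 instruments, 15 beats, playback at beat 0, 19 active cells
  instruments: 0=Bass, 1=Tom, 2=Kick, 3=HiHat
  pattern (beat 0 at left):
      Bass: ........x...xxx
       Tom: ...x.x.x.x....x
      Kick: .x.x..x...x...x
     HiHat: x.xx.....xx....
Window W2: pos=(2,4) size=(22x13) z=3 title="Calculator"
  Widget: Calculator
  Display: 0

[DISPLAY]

                                         
━━━━━━━┓                                 
       ┃                                 
───────┨                                 
      0┃━━━━━━━━━━━━━━━━━━━━━━━━━━┓      
───┐   ┃cer                       ┃      
 ÷ │   ┃──────────────────────────┨      
───┤   ┃678901234                 ┃      
 × │   ┃··█···███                 ┃      
───┤   ┃·█·█····█                 ┃      
 - │   ┃█···█···█                 ┃      
───┤   ┃···██····                 ┃      
 + │   ┃                          ┃      
━━━━━━━┛━━━━━━━━━━━━━━━━━━━━━━━━━━┛      
   A       B       C       D     ┃       
---------------------------------┃       
     [0]       0       0       0 ┃       
       0       0       0       0 ┃       
       0       0       0       0 ┃       
       0       0       0       0 ┃       
       0       0       0       0 ┃       
       0       0       0     282 ┃       


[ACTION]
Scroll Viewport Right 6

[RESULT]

                                         
━━━┓                                     
   ┃                                     
───┨                                     
  0┃━━━━━━━━━━━━━━━━━━━━━━━━━━┓          
   ┃cer                       ┃          
   ┃──────────────────────────┨          
   ┃678901234                 ┃          
   ┃··█···███                 ┃          
   ┃·█·█····█                 ┃          
   ┃█···█···█                 ┃          
   ┃···██····                 ┃          
   ┃                          ┃          
━━━┛━━━━━━━━━━━━━━━━━━━━━━━━━━┛          
       B       C       D     ┃           
-----------------------------┃           
 [0]       0       0       0 ┃           
   0       0       0       0 ┃           
   0       0       0       0 ┃           
   0       0       0       0 ┃           
   0       0       0       0 ┃           
   0       0       0     282 ┃           


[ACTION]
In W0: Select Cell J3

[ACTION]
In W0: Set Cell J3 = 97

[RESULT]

                                         
━━━┓                                     
   ┃                                     
───┨                                     
  0┃━━━━━━━━━━━━━━━━━━━━━━━━━━┓          
   ┃cer                       ┃          
   ┃──────────────────────────┨          
   ┃678901234                 ┃          
   ┃··█···███                 ┃          
   ┃·█·█····█                 ┃          
   ┃█···█···█                 ┃          
   ┃···██····                 ┃          
   ┃                          ┃          
━━━┛━━━━━━━━━━━━━━━━━━━━━━━━━━┛          
       B       C       D     ┃           
-----------------------------┃           
   0       0       0       0 ┃           
   0       0       0       0 ┃           
   0       0       0       0 ┃           
   0       0       0       0 ┃           
   0       0       0       0 ┃           
   0       0       0     282 ┃           


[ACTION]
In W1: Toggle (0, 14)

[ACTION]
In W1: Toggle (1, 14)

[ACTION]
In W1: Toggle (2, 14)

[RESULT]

                                         
━━━┓                                     
   ┃                                     
───┨                                     
  0┃━━━━━━━━━━━━━━━━━━━━━━━━━━┓          
   ┃cer                       ┃          
   ┃──────────────────────────┨          
   ┃678901234                 ┃          
   ┃··█···██·                 ┃          
   ┃·█·█·····                 ┃          
   ┃█···█····                 ┃          
   ┃···██····                 ┃          
   ┃                          ┃          
━━━┛━━━━━━━━━━━━━━━━━━━━━━━━━━┛          
       B       C       D     ┃           
-----------------------------┃           
   0       0       0       0 ┃           
   0       0       0       0 ┃           
   0       0       0       0 ┃           
   0       0       0       0 ┃           
   0       0       0       0 ┃           
   0       0       0     282 ┃           


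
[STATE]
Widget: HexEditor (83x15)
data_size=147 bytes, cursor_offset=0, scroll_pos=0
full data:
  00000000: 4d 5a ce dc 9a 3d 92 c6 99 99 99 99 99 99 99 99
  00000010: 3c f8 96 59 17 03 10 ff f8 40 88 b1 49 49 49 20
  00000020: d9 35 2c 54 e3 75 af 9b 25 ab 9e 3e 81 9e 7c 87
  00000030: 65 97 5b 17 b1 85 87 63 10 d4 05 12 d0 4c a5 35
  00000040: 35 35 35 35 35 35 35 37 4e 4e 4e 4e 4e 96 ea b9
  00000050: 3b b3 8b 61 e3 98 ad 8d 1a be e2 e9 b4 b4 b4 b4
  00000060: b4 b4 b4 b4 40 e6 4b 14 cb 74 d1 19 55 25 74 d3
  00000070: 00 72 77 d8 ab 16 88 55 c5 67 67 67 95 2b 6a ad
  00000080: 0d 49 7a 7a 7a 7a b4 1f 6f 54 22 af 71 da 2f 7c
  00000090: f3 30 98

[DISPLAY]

00000000  4D 5a ce dc 9a 3d 92 c6  99 99 99 99 99 99 99 99  |MZ...=..........|     
00000010  3c f8 96 59 17 03 10 ff  f8 40 88 b1 49 49 49 20  |<..Y.....@..III |     
00000020  d9 35 2c 54 e3 75 af 9b  25 ab 9e 3e 81 9e 7c 87  |.5,T.u..%..>..|.|     
00000030  65 97 5b 17 b1 85 87 63  10 d4 05 12 d0 4c a5 35  |e.[....c.....L.5|     
00000040  35 35 35 35 35 35 35 37  4e 4e 4e 4e 4e 96 ea b9  |55555557NNNNN...|     
00000050  3b b3 8b 61 e3 98 ad 8d  1a be e2 e9 b4 b4 b4 b4  |;..a............|     
00000060  b4 b4 b4 b4 40 e6 4b 14  cb 74 d1 19 55 25 74 d3  |....@.K..t..U%t.|     
00000070  00 72 77 d8 ab 16 88 55  c5 67 67 67 95 2b 6a ad  |.rw....U.ggg.+j.|     
00000080  0d 49 7a 7a 7a 7a b4 1f  6f 54 22 af 71 da 2f 7c  |.Izzzz..oT".q./||     
00000090  f3 30 98                                          |.0.             |     
                                                                                   
                                                                                   
                                                                                   
                                                                                   
                                                                                   


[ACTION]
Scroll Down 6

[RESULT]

00000060  b4 b4 b4 b4 40 e6 4b 14  cb 74 d1 19 55 25 74 d3  |....@.K..t..U%t.|     
00000070  00 72 77 d8 ab 16 88 55  c5 67 67 67 95 2b 6a ad  |.rw....U.ggg.+j.|     
00000080  0d 49 7a 7a 7a 7a b4 1f  6f 54 22 af 71 da 2f 7c  |.Izzzz..oT".q./||     
00000090  f3 30 98                                          |.0.             |     
                                                                                   
                                                                                   
                                                                                   
                                                                                   
                                                                                   
                                                                                   
                                                                                   
                                                                                   
                                                                                   
                                                                                   
                                                                                   


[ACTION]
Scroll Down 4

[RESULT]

00000090  f3 30 98                                          |.0.             |     
                                                                                   
                                                                                   
                                                                                   
                                                                                   
                                                                                   
                                                                                   
                                                                                   
                                                                                   
                                                                                   
                                                                                   
                                                                                   
                                                                                   
                                                                                   
                                                                                   


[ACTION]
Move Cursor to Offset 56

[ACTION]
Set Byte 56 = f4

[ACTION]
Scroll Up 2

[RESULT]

00000070  00 72 77 d8 ab 16 88 55  c5 67 67 67 95 2b 6a ad  |.rw....U.ggg.+j.|     
00000080  0d 49 7a 7a 7a 7a b4 1f  6f 54 22 af 71 da 2f 7c  |.Izzzz..oT".q./||     
00000090  f3 30 98                                          |.0.             |     
                                                                                   
                                                                                   
                                                                                   
                                                                                   
                                                                                   
                                                                                   
                                                                                   
                                                                                   
                                                                                   
                                                                                   
                                                                                   
                                                                                   


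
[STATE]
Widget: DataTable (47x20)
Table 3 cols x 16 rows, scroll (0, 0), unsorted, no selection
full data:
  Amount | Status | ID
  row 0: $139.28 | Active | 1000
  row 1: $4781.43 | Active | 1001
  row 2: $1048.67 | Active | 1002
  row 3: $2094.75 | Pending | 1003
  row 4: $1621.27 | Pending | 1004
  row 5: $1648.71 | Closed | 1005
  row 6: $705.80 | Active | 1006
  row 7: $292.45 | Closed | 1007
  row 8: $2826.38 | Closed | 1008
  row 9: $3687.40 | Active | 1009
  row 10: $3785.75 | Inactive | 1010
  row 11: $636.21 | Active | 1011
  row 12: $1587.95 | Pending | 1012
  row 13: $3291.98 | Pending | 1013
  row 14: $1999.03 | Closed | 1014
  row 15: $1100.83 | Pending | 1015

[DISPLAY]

Amount  │Status  │ID                           
────────┼────────┼────                         
$139.28 │Active  │1000                         
$4781.43│Active  │1001                         
$1048.67│Active  │1002                         
$2094.75│Pending │1003                         
$1621.27│Pending │1004                         
$1648.71│Closed  │1005                         
$705.80 │Active  │1006                         
$292.45 │Closed  │1007                         
$2826.38│Closed  │1008                         
$3687.40│Active  │1009                         
$3785.75│Inactive│1010                         
$636.21 │Active  │1011                         
$1587.95│Pending │1012                         
$3291.98│Pending │1013                         
$1999.03│Closed  │1014                         
$1100.83│Pending │1015                         
                                               
                                               


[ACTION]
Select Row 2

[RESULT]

Amount  │Status  │ID                           
────────┼────────┼────                         
$139.28 │Active  │1000                         
$4781.43│Active  │1001                         
>1048.67│Active  │1002                         
$2094.75│Pending │1003                         
$1621.27│Pending │1004                         
$1648.71│Closed  │1005                         
$705.80 │Active  │1006                         
$292.45 │Closed  │1007                         
$2826.38│Closed  │1008                         
$3687.40│Active  │1009                         
$3785.75│Inactive│1010                         
$636.21 │Active  │1011                         
$1587.95│Pending │1012                         
$3291.98│Pending │1013                         
$1999.03│Closed  │1014                         
$1100.83│Pending │1015                         
                                               
                                               


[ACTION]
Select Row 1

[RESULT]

Amount  │Status  │ID                           
────────┼────────┼────                         
$139.28 │Active  │1000                         
>4781.43│Active  │1001                         
$1048.67│Active  │1002                         
$2094.75│Pending │1003                         
$1621.27│Pending │1004                         
$1648.71│Closed  │1005                         
$705.80 │Active  │1006                         
$292.45 │Closed  │1007                         
$2826.38│Closed  │1008                         
$3687.40│Active  │1009                         
$3785.75│Inactive│1010                         
$636.21 │Active  │1011                         
$1587.95│Pending │1012                         
$3291.98│Pending │1013                         
$1999.03│Closed  │1014                         
$1100.83│Pending │1015                         
                                               
                                               


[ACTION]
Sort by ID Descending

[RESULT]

Amount  │Status  │ID ▼                         
────────┼────────┼────                         
$1100.83│Pending │1015                         
>1999.03│Closed  │1014                         
$3291.98│Pending │1013                         
$1587.95│Pending │1012                         
$636.21 │Active  │1011                         
$3785.75│Inactive│1010                         
$3687.40│Active  │1009                         
$2826.38│Closed  │1008                         
$292.45 │Closed  │1007                         
$705.80 │Active  │1006                         
$1648.71│Closed  │1005                         
$1621.27│Pending │1004                         
$2094.75│Pending │1003                         
$1048.67│Active  │1002                         
$4781.43│Active  │1001                         
$139.28 │Active  │1000                         
                                               
                                               


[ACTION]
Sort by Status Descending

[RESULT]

Amount  │Status ▼│ID                           
────────┼────────┼────                         
$1100.83│Pending │1015                         
>3291.98│Pending │1013                         
$1587.95│Pending │1012                         
$1621.27│Pending │1004                         
$2094.75│Pending │1003                         
$3785.75│Inactive│1010                         
$1999.03│Closed  │1014                         
$2826.38│Closed  │1008                         
$292.45 │Closed  │1007                         
$1648.71│Closed  │1005                         
$636.21 │Active  │1011                         
$3687.40│Active  │1009                         
$705.80 │Active  │1006                         
$1048.67│Active  │1002                         
$4781.43│Active  │1001                         
$139.28 │Active  │1000                         
                                               
                                               


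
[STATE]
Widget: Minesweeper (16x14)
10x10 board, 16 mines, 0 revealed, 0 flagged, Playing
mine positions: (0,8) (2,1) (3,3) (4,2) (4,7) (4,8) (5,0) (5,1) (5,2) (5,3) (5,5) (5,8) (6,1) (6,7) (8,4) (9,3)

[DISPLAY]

■■■■■■■■■■      
■■■■■■■■■■      
■■■■■■■■■■      
■■■■■■■■■■      
■■■■■■■■■■      
■■■■■■■■■■      
■■■■■■■■■■      
■■■■■■■■■■      
■■■■■■■■■■      
■■■■■■■■■■      
                
                
                
                


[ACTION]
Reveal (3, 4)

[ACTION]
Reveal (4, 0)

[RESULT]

■■■■■■■■■■      
■■■■■■■■■■      
■■■■■■■■■■      
■■■■1■■■■■      
2■■■■■■■■■      
■■■■■■■■■■      
■■■■■■■■■■      
■■■■■■■■■■      
■■■■■■■■■■      
■■■■■■■■■■      
                
                
                
                


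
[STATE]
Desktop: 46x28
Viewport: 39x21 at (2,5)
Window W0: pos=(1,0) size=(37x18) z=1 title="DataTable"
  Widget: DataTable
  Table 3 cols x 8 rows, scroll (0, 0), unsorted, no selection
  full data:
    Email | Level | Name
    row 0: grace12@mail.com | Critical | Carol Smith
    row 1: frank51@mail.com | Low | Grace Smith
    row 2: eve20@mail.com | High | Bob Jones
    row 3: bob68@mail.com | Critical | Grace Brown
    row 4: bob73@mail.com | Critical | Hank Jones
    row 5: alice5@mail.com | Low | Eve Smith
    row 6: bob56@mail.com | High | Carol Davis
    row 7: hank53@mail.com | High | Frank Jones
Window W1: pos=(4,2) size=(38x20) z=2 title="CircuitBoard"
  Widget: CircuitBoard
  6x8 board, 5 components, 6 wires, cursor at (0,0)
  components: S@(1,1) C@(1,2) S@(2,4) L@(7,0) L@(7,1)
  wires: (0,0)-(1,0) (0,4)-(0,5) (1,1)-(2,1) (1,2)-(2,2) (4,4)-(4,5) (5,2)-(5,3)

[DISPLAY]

gr┃   0 1 2 3 4 5                      
fr┃0  [.]              · ─ ·           
ev┃    │                               
bo┃1   ·   S   C                       
bo┃        │   │                       
al┃2       ·   ·       S               
bo┃                                    
ha┃3                                   
  ┃                                    
  ┃4                   · ─ ·           
  ┃                                    
  ┃5           · ─ ·                   
━━┃                                    
  ┃6                                   
  ┃                                    
  ┃7   L   L                           
  ┗━━━━━━━━━━━━━━━━━━━━━━━━━━━━━━━━━━━━
                                       
                                       
                                       
                                       


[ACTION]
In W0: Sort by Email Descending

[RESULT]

ha┃   0 1 2 3 4 5                      
gr┃0  [.]              · ─ ·           
fr┃    │                               
ev┃1   ·   S   C                       
bo┃        │   │                       
bo┃2       ·   ·       S               
bo┃                                    
al┃3                                   
  ┃                                    
  ┃4                   · ─ ·           
  ┃                                    
  ┃5           · ─ ·                   
━━┃                                    
  ┃6                                   
  ┃                                    
  ┃7   L   L                           
  ┗━━━━━━━━━━━━━━━━━━━━━━━━━━━━━━━━━━━━
                                       
                                       
                                       
                                       


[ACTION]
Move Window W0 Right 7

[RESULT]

  ┃   0 1 2 3 4 5                      
  ┃0  [.]              · ─ ·           
  ┃    │                               
  ┃1   ·   S   C                       
  ┃        │   │                       
  ┃2       ·   ·       S               
  ┃                                    
  ┃3                                   
  ┃                                    
  ┃4                   · ─ ·           
  ┃                                    
  ┃5           · ─ ·                   
  ┃                                    
  ┃6                                   
  ┃                                    
  ┃7   L   L                           
  ┗━━━━━━━━━━━━━━━━━━━━━━━━━━━━━━━━━━━━
                                       
                                       
                                       
                                       


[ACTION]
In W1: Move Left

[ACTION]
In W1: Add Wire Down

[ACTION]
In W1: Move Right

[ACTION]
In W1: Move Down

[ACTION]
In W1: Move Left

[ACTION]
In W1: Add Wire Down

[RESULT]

  ┃   0 1 2 3 4 5                      
  ┃0   ·               · ─ ·           
  ┃    │                               
  ┃1  [.]  S   C                       
  ┃    │   │   │                       
  ┃2   ·   ·   ·       S               
  ┃                                    
  ┃3                                   
  ┃                                    
  ┃4                   · ─ ·           
  ┃                                    
  ┃5           · ─ ·                   
  ┃                                    
  ┃6                                   
  ┃                                    
  ┃7   L   L                           
  ┗━━━━━━━━━━━━━━━━━━━━━━━━━━━━━━━━━━━━
                                       
                                       
                                       
                                       


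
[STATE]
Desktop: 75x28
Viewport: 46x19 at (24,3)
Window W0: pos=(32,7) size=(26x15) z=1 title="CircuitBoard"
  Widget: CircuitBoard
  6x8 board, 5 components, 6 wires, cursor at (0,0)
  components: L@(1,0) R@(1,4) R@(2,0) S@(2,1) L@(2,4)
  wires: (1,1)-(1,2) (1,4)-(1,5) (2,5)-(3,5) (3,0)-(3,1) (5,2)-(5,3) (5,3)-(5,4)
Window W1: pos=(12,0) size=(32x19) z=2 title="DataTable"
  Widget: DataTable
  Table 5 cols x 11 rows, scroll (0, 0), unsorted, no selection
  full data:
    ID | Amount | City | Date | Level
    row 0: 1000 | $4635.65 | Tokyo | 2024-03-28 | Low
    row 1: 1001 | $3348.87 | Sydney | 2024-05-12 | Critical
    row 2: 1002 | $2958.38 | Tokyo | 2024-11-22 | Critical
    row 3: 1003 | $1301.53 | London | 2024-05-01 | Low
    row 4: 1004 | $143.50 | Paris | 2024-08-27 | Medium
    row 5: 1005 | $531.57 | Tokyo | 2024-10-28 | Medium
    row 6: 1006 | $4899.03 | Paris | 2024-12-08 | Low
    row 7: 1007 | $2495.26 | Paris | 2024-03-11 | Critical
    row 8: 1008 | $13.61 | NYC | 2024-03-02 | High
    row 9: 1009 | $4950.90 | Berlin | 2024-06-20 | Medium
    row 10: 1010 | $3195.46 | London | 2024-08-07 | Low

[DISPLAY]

  │City  │Date     ┃                          
──┼──────┼─────────┃                          
65│Tokyo │2024-03-2┃                          
87│Sydney│2024-05-1┃                          
38│Tokyo │2024-11-2┃━━━━━━━━━━━━━┓            
53│London│2024-05-0┃rd           ┃            
0 │Paris │2024-08-2┃─────────────┨            
7 │Tokyo │2024-10-2┃4 5          ┃            
03│Paris │2024-12-0┃             ┃            
26│Paris │2024-03-1┃             ┃            
  │NYC   │2024-03-0┃ ·       R ─ ┃            
90│Berlin│2024-06-2┃             ┃            
46│London│2024-08-0┃         L   ┃            
                   ┃             ┃            
                   ┃             ┃            
━━━━━━━━━━━━━━━━━━━┛             ┃            
        ┃4                       ┃            
        ┃                        ┃            
        ┗━━━━━━━━━━━━━━━━━━━━━━━━┛            


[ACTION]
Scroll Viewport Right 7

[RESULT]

ty  │Date     ┃                               
────┼─────────┃                               
kyo │2024-03-2┃                               
dney│2024-05-1┃                               
kyo │2024-11-2┃━━━━━━━━━━━━━┓                 
ndon│2024-05-0┃rd           ┃                 
ris │2024-08-2┃─────────────┨                 
kyo │2024-10-2┃4 5          ┃                 
ris │2024-12-0┃             ┃                 
ris │2024-03-1┃             ┃                 
C   │2024-03-0┃ ·       R ─ ┃                 
rlin│2024-06-2┃             ┃                 
ndon│2024-08-0┃         L   ┃                 
              ┃             ┃                 
              ┃             ┃                 
━━━━━━━━━━━━━━┛             ┃                 
   ┃4                       ┃                 
   ┃                        ┃                 
   ┗━━━━━━━━━━━━━━━━━━━━━━━━┛                 


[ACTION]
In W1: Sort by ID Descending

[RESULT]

ty  │Date     ┃                               
────┼─────────┃                               
ndon│2024-08-0┃                               
rlin│2024-06-2┃                               
C   │2024-03-0┃━━━━━━━━━━━━━┓                 
ris │2024-03-1┃rd           ┃                 
ris │2024-12-0┃─────────────┨                 
kyo │2024-10-2┃4 5          ┃                 
ris │2024-08-2┃             ┃                 
ndon│2024-05-0┃             ┃                 
kyo │2024-11-2┃ ·       R ─ ┃                 
dney│2024-05-1┃             ┃                 
kyo │2024-03-2┃         L   ┃                 
              ┃             ┃                 
              ┃             ┃                 
━━━━━━━━━━━━━━┛             ┃                 
   ┃4                       ┃                 
   ┃                        ┃                 
   ┗━━━━━━━━━━━━━━━━━━━━━━━━┛                 


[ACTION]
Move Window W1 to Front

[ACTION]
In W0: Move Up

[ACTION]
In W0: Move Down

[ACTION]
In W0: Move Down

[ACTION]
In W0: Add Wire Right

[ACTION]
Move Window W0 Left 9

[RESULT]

ty  │Date     ┃                               
────┼─────────┃                               
ndon│2024-08-0┃                               
rlin│2024-06-2┃                               
C   │2024-03-0┃━━━━┓                          
ris │2024-03-1┃    ┃                          
ris │2024-12-0┃────┨                          
kyo │2024-10-2┃    ┃                          
ris │2024-08-2┃    ┃                          
ndon│2024-05-0┃    ┃                          
kyo │2024-11-2┃R ─ ┃                          
dney│2024-05-1┃    ┃                          
kyo │2024-03-2┃L   ┃                          
              ┃    ┃                          
              ┃    ┃                          
━━━━━━━━━━━━━━┛    ┃                          
                   ┃                          
                   ┃                          
━━━━━━━━━━━━━━━━━━━┛                          
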